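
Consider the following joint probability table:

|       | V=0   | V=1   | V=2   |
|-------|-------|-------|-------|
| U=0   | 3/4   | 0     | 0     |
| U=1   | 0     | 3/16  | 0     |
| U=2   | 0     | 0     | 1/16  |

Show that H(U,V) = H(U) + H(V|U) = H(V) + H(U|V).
Marginal P(U) (row sums):
  P(U=0) = 3/4 + 0 + 0 = 3/4
  P(U=1) = 0 + 3/16 + 0 = 3/16
  P(U=2) = 0 + 0 + 1/16 = 1/16
Marginal P(V) (column sums):
  P(V=0) = 3/4 + 0 + 0 = 3/4
  P(V=1) = 0 + 3/16 + 0 = 3/16
  P(V=2) = 0 + 0 + 1/16 = 1/16

Decomposition 1: H(U) + H(V|U)
H(U) = -[(3/4)·log₂(3/4) + (3/16)·log₂(3/16) + (1/16)·log₂(1/16)]
  = 0.3113 + 0.4528 + 0.2500
  = 1.0141 bits
H(V|U) = -Σ P(U,V)·log₂ P(V|U), where P(V|U) = P(U,V) / P(U)
  (cells with P(U,V) = 0 contribute 0)
  (U=0,V=0): P(V|U) = (3/4)/(3/4) = 1;  -(3/4)·log₂(1) = 0.0000
  (U=1,V=1): P(V|U) = (3/16)/(3/16) = 1;  -(3/16)·log₂(1) = 0.0000
  (U=2,V=2): P(V|U) = (1/16)/(1/16) = 1;  -(1/16)·log₂(1) = 0.0000
H(V|U) = 0.0000 + 0.0000 + 0.0000
  = 0.0000 bits
H(U) + H(V|U) = 1.0141 + 0.0000 = 1.0141 bits

Decomposition 2: H(V) + H(U|V)
H(V) = -[(3/4)·log₂(3/4) + (3/16)·log₂(3/16) + (1/16)·log₂(1/16)]
  = 0.3113 + 0.4528 + 0.2500
  = 1.0141 bits
H(U|V) = -Σ P(U,V)·log₂ P(U|V), where P(U|V) = P(U,V) / P(V)
  (cells with P(U,V) = 0 contribute 0)
  (U=0,V=0): P(U|V) = (3/4)/(3/4) = 1;  -(3/4)·log₂(1) = 0.0000
  (U=1,V=1): P(U|V) = (3/16)/(3/16) = 1;  -(3/16)·log₂(1) = 0.0000
  (U=2,V=2): P(U|V) = (1/16)/(1/16) = 1;  -(1/16)·log₂(1) = 0.0000
H(U|V) = 0.0000 + 0.0000 + 0.0000
  = 0.0000 bits
H(V) + H(U|V) = 1.0141 + 0.0000 = 1.0141 bits

Direct computation of the joint entropy:
H(U,V) = -[(3/4)·log₂(3/4) + (3/16)·log₂(3/16) + (1/16)·log₂(1/16)]
  = 0.3113 + 0.4528 + 0.2500
  = 1.0141 bits

All three agree: H(U,V) = 1.0141 bits ✓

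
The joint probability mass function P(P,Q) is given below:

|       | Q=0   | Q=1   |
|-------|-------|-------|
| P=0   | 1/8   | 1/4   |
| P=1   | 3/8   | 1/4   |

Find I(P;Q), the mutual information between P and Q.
Marginal P(P) (row sums):
  P(P=0) = 1/8 + 1/4 = 3/8
  P(P=1) = 3/8 + 1/4 = 5/8
Marginal P(Q) (column sums):
  P(Q=0) = 1/8 + 3/8 = 1/2
  P(Q=1) = 1/4 + 1/4 = 1/2

H(P) = -[(3/8)·log₂(3/8) + (5/8)·log₂(5/8)]
  = 0.5306 + 0.4238
  = 0.9544 bits
H(Q) = -[(1/2)·log₂(1/2) + (1/2)·log₂(1/2)]
  = 0.5000 + 0.5000
  = 1.0000 bits
H(P,Q) = -[(1/8)·log₂(1/8) + (1/4)·log₂(1/4) + (3/8)·log₂(3/8) + (1/4)·log₂(1/4)]
  = 0.3750 + 0.5000 + 0.5306 + 0.5000
  = 1.9056 bits

I(P;Q) = H(P) + H(Q) - H(P,Q)
  = 0.9544 + 1.0000 - 1.9056
  = 0.0488 bits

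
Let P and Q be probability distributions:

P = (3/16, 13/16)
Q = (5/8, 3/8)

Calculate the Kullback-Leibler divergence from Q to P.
D(P||Q) = Σ P(i) log₂(P(i)/Q(i))
  i=0: (3/16) × log₂((3/16)/(5/8)) = (3/16) × log₂(3/10) = -0.3257
  i=1: (13/16) × log₂((13/16)/(3/8)) = (13/16) × log₂(13/6) = 0.9063
D(P||Q) = -0.3257 + 0.9063
  = 0.5806 bits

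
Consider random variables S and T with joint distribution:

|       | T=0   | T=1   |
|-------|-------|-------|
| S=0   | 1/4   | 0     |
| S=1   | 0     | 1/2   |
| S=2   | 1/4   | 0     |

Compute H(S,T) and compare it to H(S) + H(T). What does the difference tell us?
Marginal P(S) (row sums):
  P(S=0) = 1/4 + 0 = 1/4
  P(S=1) = 0 + 1/2 = 1/2
  P(S=2) = 1/4 + 0 = 1/4
Marginal P(T) (column sums):
  P(T=0) = 1/4 + 0 + 1/4 = 1/2
  P(T=1) = 0 + 1/2 + 0 = 1/2

H(S,T) = -[(1/4)·log₂(1/4) + (1/2)·log₂(1/2) + (1/4)·log₂(1/4)]
  = 0.5000 + 0.5000 + 0.5000
  = 1.5000 bits
H(S) = -[(1/4)·log₂(1/4) + (1/2)·log₂(1/2) + (1/4)·log₂(1/4)]
  = 0.5000 + 0.5000 + 0.5000
  = 1.5000 bits
H(T) = -[(1/2)·log₂(1/2) + (1/2)·log₂(1/2)]
  = 0.5000 + 0.5000
  = 1.0000 bits

H(S) + H(T) = 1.5000 + 1.0000 = 2.5000 bits
Difference: H(S) + H(T) - H(S,T) = 2.5000 - 1.5000 = 1.0000 bits = I(S;T)

The difference is the mutual information; it is positive here, so S and T are dependent (knowing one reduces uncertainty about the other by 1.0000 bits).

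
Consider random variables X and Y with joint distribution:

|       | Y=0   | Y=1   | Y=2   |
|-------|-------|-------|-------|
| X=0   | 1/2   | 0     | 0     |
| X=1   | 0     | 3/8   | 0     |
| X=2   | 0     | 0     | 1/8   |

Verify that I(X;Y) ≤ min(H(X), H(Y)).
Marginal P(X) (row sums):
  P(X=0) = 1/2 + 0 + 0 = 1/2
  P(X=1) = 0 + 3/8 + 0 = 3/8
  P(X=2) = 0 + 0 + 1/8 = 1/8
Marginal P(Y) (column sums):
  P(Y=0) = 1/2 + 0 + 0 = 1/2
  P(Y=1) = 0 + 3/8 + 0 = 3/8
  P(Y=2) = 0 + 0 + 1/8 = 1/8

H(X) = -[(1/2)·log₂(1/2) + (3/8)·log₂(3/8) + (1/8)·log₂(1/8)]
  = 0.5000 + 0.5306 + 0.3750
  = 1.4056 bits
H(Y) = -[(1/2)·log₂(1/2) + (3/8)·log₂(3/8) + (1/8)·log₂(1/8)]
  = 0.5000 + 0.5306 + 0.3750
  = 1.4056 bits
H(X,Y) = -[(1/2)·log₂(1/2) + (3/8)·log₂(3/8) + (1/8)·log₂(1/8)]
  = 0.5000 + 0.5306 + 0.3750
  = 1.4056 bits

I(X;Y) = H(X) + H(Y) - H(X,Y)
  = 1.4056 + 1.4056 - 1.4056
  = 1.4056 bits

min(H(X), H(Y)) = min(1.4056, 1.4056) = 1.4056 bits
Since 1.4056 ≤ 1.4056, the bound is satisfied ✓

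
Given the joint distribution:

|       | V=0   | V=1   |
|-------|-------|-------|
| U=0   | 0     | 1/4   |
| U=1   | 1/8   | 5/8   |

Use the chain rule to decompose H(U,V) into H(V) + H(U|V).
By the chain rule: H(U,V) = H(V) + H(U|V)

Marginal P(V) (column sums):
  P(V=0) = 0 + 1/8 = 1/8
  P(V=1) = 1/4 + 5/8 = 7/8
H(V) = -[(1/8)·log₂(1/8) + (7/8)·log₂(7/8)]
  = 0.3750 + 0.1686
  = 0.5436 bits
H(U|V) = -Σ P(U,V)·log₂ P(U|V), where P(U|V) = P(U,V) / P(V)
  (cells with P(U,V) = 0 contribute 0)
  (U=0,V=1): P(U|V) = (1/4)/(7/8) = 2/7;  -(1/4)·log₂(2/7) = 0.4518
  (U=1,V=0): P(U|V) = (1/8)/(1/8) = 1;  -(1/8)·log₂(1) = 0.0000
  (U=1,V=1): P(U|V) = (5/8)/(7/8) = 5/7;  -(5/8)·log₂(5/7) = 0.3034
H(U|V) = 0.4518 + 0.0000 + 0.3034
  = 0.7552 bits

H(U,V) = H(V) + H(U|V) = 0.5436 + 0.7552 = 1.2988 bits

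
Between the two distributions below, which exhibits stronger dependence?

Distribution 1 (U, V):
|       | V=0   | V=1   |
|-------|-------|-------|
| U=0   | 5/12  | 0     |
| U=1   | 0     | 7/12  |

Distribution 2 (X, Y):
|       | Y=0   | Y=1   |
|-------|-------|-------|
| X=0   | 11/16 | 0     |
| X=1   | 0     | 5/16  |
Distribution 1 (U, V):
Marginal P(U) (row sums):
  P(U=0) = 5/12 + 0 = 5/12
  P(U=1) = 0 + 7/12 = 7/12
Marginal P(V) (column sums):
  P(V=0) = 5/12 + 0 = 5/12
  P(V=1) = 0 + 7/12 = 7/12

H(U) = -[(5/12)·log₂(5/12) + (7/12)·log₂(7/12)]
  = 0.5263 + 0.4536
  = 0.9799 bits
H(V) = -[(5/12)·log₂(5/12) + (7/12)·log₂(7/12)]
  = 0.5263 + 0.4536
  = 0.9799 bits
H(U,V) = -[(5/12)·log₂(5/12) + (7/12)·log₂(7/12)]
  = 0.5263 + 0.4536
  = 0.9799 bits

I(U;V) = H(U) + H(V) - H(U,V)
  = 0.9799 + 0.9799 - 0.9799
  = 0.9799 bits

Distribution 2 (X, Y):
Marginal P(X) (row sums):
  P(X=0) = 11/16 + 0 = 11/16
  P(X=1) = 0 + 5/16 = 5/16
Marginal P(Y) (column sums):
  P(Y=0) = 11/16 + 0 = 11/16
  P(Y=1) = 0 + 5/16 = 5/16

H(X) = -[(11/16)·log₂(11/16) + (5/16)·log₂(5/16)]
  = 0.3716 + 0.5244
  = 0.8960 bits
H(Y) = -[(11/16)·log₂(11/16) + (5/16)·log₂(5/16)]
  = 0.3716 + 0.5244
  = 0.8960 bits
H(X,Y) = -[(11/16)·log₂(11/16) + (5/16)·log₂(5/16)]
  = 0.3716 + 0.5244
  = 0.8960 bits

I(X;Y) = H(X) + H(Y) - H(X,Y)
  = 0.8960 + 0.8960 - 0.8960
  = 0.8960 bits

I(U;V) = 0.9799 bits > I(X;Y) = 0.8960 bits, so (U, V) has the higher mutual information (stronger dependence).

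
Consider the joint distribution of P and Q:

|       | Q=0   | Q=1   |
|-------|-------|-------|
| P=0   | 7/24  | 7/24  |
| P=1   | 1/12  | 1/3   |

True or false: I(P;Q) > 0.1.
Marginal P(P) (row sums):
  P(P=0) = 7/24 + 7/24 = 7/12
  P(P=1) = 1/12 + 1/3 = 5/12
Marginal P(Q) (column sums):
  P(Q=0) = 7/24 + 1/12 = 3/8
  P(Q=1) = 7/24 + 1/3 = 5/8

H(P) = -[(7/12)·log₂(7/12) + (5/12)·log₂(5/12)]
  = 0.4536 + 0.5263
  = 0.9799 bits
H(Q) = -[(3/8)·log₂(3/8) + (5/8)·log₂(5/8)]
  = 0.5306 + 0.4238
  = 0.9544 bits
H(P,Q) = -[(7/24)·log₂(7/24) + (7/24)·log₂(7/24) + (1/12)·log₂(1/12) + (1/3)·log₂(1/3)]
  = 0.5185 + 0.5185 + 0.2987 + 0.5283
  = 1.8640 bits

I(P;Q) = H(P) + H(Q) - H(P,Q)
  = 0.9799 + 0.9544 - 1.8640
  = 0.0703 bits

False. I(P;Q) = 0.0703 bits, which is ≤ 0.1 bits.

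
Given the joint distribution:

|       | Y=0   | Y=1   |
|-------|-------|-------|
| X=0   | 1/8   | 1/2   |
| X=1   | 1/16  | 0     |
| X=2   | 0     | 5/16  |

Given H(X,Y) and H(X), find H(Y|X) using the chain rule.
From the chain rule: H(X,Y) = H(X) + H(Y|X)
Therefore: H(Y|X) = H(X,Y) - H(X)

H(X,Y) = -[(1/8)·log₂(1/8) + (1/2)·log₂(1/2) + (1/16)·log₂(1/16) + (5/16)·log₂(5/16)]
  = 0.3750 + 0.5000 + 0.2500 + 0.5244
  = 1.6494 bits
Marginal P(X) (row sums):
  P(X=0) = 1/8 + 1/2 = 5/8
  P(X=1) = 1/16 + 0 = 1/16
  P(X=2) = 0 + 5/16 = 5/16
H(X) = -[(5/8)·log₂(5/8) + (1/16)·log₂(1/16) + (5/16)·log₂(5/16)]
  = 0.4238 + 0.2500 + 0.5244
  = 1.1982 bits

H(Y|X) = 1.6494 - 1.1982 = 0.4512 bits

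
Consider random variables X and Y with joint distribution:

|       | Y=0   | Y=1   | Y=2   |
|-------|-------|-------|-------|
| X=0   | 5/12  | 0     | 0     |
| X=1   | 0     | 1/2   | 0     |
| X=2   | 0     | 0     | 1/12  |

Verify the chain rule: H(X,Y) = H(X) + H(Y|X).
Left side:
H(X,Y) = -[(5/12)·log₂(5/12) + (1/2)·log₂(1/2) + (1/12)·log₂(1/12)]
  = 0.5263 + 0.5000 + 0.2987
  = 1.3250 bits

Right side:
Marginal P(X) (row sums):
  P(X=0) = 5/12 + 0 + 0 = 5/12
  P(X=1) = 0 + 1/2 + 0 = 1/2
  P(X=2) = 0 + 0 + 1/12 = 1/12
H(X) = -[(5/12)·log₂(5/12) + (1/2)·log₂(1/2) + (1/12)·log₂(1/12)]
  = 0.5263 + 0.5000 + 0.2987
  = 1.3250 bits
H(Y|X) = -Σ P(X,Y)·log₂ P(Y|X), where P(Y|X) = P(X,Y) / P(X)
  (cells with P(X,Y) = 0 contribute 0)
  (X=0,Y=0): P(Y|X) = (5/12)/(5/12) = 1;  -(5/12)·log₂(1) = 0.0000
  (X=1,Y=1): P(Y|X) = (1/2)/(1/2) = 1;  -(1/2)·log₂(1) = 0.0000
  (X=2,Y=2): P(Y|X) = (1/12)/(1/12) = 1;  -(1/12)·log₂(1) = 0.0000
H(Y|X) = 0.0000 + 0.0000 + 0.0000
  = 0.0000 bits
H(X) + H(Y|X) = 1.3250 + 0.0000 = 1.3250 bits

Both sides equal 1.3250 bits, so the chain rule holds ✓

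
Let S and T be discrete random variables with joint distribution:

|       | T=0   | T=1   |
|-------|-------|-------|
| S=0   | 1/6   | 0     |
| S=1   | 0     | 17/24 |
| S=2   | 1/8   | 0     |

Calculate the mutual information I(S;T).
Marginal P(S) (row sums):
  P(S=0) = 1/6 + 0 = 1/6
  P(S=1) = 0 + 17/24 = 17/24
  P(S=2) = 1/8 + 0 = 1/8
Marginal P(T) (column sums):
  P(T=0) = 1/6 + 0 + 1/8 = 7/24
  P(T=1) = 0 + 17/24 + 0 = 17/24

H(S) = -[(1/6)·log₂(1/6) + (17/24)·log₂(17/24) + (1/8)·log₂(1/8)]
  = 0.4308 + 0.3524 + 0.3750
  = 1.1582 bits
H(T) = -[(7/24)·log₂(7/24) + (17/24)·log₂(17/24)]
  = 0.5185 + 0.3524
  = 0.8709 bits
H(S,T) = -[(1/6)·log₂(1/6) + (17/24)·log₂(17/24) + (1/8)·log₂(1/8)]
  = 0.4308 + 0.3524 + 0.3750
  = 1.1582 bits

I(S;T) = H(S) + H(T) - H(S,T)
  = 1.1582 + 0.8709 - 1.1582
  = 0.8709 bits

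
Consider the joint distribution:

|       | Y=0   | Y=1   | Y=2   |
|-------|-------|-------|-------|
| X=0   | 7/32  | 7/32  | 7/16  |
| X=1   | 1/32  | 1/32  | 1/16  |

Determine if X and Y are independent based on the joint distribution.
Marginal P(X) (row sums):
  P(X=0) = 7/32 + 7/32 + 7/16 = 7/8
  P(X=1) = 1/32 + 1/32 + 1/16 = 1/8
Marginal P(Y) (column sums):
  P(Y=0) = 7/32 + 1/32 = 1/4
  P(Y=1) = 7/32 + 1/32 = 1/4
  P(Y=2) = 7/16 + 1/16 = 1/2

X and Y are independent iff P(X=i,Y=j) = P(X=i)·P(Y=j) for every cell.
  P(X=0)·P(Y=0) = 7/8 × 1/4 = 7/32 = P(X=0,Y=0) ✓
  P(X=0)·P(Y=1) = 7/8 × 1/4 = 7/32 = P(X=0,Y=1) ✓
  P(X=0)·P(Y=2) = 7/8 × 1/2 = 7/16 = P(X=0,Y=2) ✓
  P(X=1)·P(Y=0) = 1/8 × 1/4 = 1/32 = P(X=1,Y=0) ✓
  P(X=1)·P(Y=1) = 1/8 × 1/4 = 1/32 = P(X=1,Y=1) ✓
  P(X=1)·P(Y=2) = 1/8 × 1/2 = 1/16 = P(X=1,Y=2) ✓

Yes, X and Y are independent: every cell factors, so I(X;Y) = 0 bits.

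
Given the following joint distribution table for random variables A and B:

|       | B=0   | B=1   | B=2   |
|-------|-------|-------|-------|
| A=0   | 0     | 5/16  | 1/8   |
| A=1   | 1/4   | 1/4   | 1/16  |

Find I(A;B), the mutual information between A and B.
Marginal P(A) (row sums):
  P(A=0) = 0 + 5/16 + 1/8 = 7/16
  P(A=1) = 1/4 + 1/4 + 1/16 = 9/16
Marginal P(B) (column sums):
  P(B=0) = 0 + 1/4 = 1/4
  P(B=1) = 5/16 + 1/4 = 9/16
  P(B=2) = 1/8 + 1/16 = 3/16

H(A) = -[(7/16)·log₂(7/16) + (9/16)·log₂(9/16)]
  = 0.5218 + 0.4669
  = 0.9887 bits
H(B) = -[(1/4)·log₂(1/4) + (9/16)·log₂(9/16) + (3/16)·log₂(3/16)]
  = 0.5000 + 0.4669 + 0.4528
  = 1.4197 bits
H(A,B) = -[(5/16)·log₂(5/16) + (1/8)·log₂(1/8) + (1/4)·log₂(1/4) + (1/4)·log₂(1/4) + (1/16)·log₂(1/16)]
  = 0.5244 + 0.3750 + 0.5000 + 0.5000 + 0.2500
  = 2.1494 bits

I(A;B) = H(A) + H(B) - H(A,B)
  = 0.9887 + 1.4197 - 2.1494
  = 0.2590 bits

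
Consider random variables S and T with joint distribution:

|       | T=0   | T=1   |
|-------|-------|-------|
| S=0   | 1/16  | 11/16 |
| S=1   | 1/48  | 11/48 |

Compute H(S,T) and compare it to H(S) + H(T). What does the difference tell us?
Marginal P(S) (row sums):
  P(S=0) = 1/16 + 11/16 = 3/4
  P(S=1) = 1/48 + 11/48 = 1/4
Marginal P(T) (column sums):
  P(T=0) = 1/16 + 1/48 = 1/12
  P(T=1) = 11/16 + 11/48 = 11/12

H(S,T) = -[(1/16)·log₂(1/16) + (11/16)·log₂(11/16) + (1/48)·log₂(1/48) + (11/48)·log₂(11/48)]
  = 0.2500 + 0.3716 + 0.1164 + 0.4871
  = 1.2251 bits
H(S) = -[(3/4)·log₂(3/4) + (1/4)·log₂(1/4)]
  = 0.3113 + 0.5000
  = 0.8113 bits
H(T) = -[(1/12)·log₂(1/12) + (11/12)·log₂(11/12)]
  = 0.2987 + 0.1151
  = 0.4138 bits

H(S) + H(T) = 0.8113 + 0.4138 = 1.2251 bits
Difference: H(S) + H(T) - H(S,T) = 1.2251 - 1.2251 = 0.0000 bits = I(S;T)

The difference is the mutual information; it is 0 here, so S and T are independent (the joint entropy equals the sum of the marginal entropies).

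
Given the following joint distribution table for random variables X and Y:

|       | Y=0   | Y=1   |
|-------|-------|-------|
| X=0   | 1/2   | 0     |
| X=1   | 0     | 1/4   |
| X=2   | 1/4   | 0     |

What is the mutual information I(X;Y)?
Marginal P(X) (row sums):
  P(X=0) = 1/2 + 0 = 1/2
  P(X=1) = 0 + 1/4 = 1/4
  P(X=2) = 1/4 + 0 = 1/4
Marginal P(Y) (column sums):
  P(Y=0) = 1/2 + 0 + 1/4 = 3/4
  P(Y=1) = 0 + 1/4 + 0 = 1/4

H(X) = -[(1/2)·log₂(1/2) + (1/4)·log₂(1/4) + (1/4)·log₂(1/4)]
  = 0.5000 + 0.5000 + 0.5000
  = 1.5000 bits
H(Y) = -[(3/4)·log₂(3/4) + (1/4)·log₂(1/4)]
  = 0.3113 + 0.5000
  = 0.8113 bits
H(X,Y) = -[(1/2)·log₂(1/2) + (1/4)·log₂(1/4) + (1/4)·log₂(1/4)]
  = 0.5000 + 0.5000 + 0.5000
  = 1.5000 bits

I(X;Y) = H(X) + H(Y) - H(X,Y)
  = 1.5000 + 0.8113 - 1.5000
  = 0.8113 bits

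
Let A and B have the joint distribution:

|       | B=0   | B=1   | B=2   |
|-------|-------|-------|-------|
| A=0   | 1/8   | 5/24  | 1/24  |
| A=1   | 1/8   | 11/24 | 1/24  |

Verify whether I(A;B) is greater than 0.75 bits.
Marginal P(A) (row sums):
  P(A=0) = 1/8 + 5/24 + 1/24 = 3/8
  P(A=1) = 1/8 + 11/24 + 1/24 = 5/8
Marginal P(B) (column sums):
  P(B=0) = 1/8 + 1/8 = 1/4
  P(B=1) = 5/24 + 11/24 = 2/3
  P(B=2) = 1/24 + 1/24 = 1/12

H(A) = -[(3/8)·log₂(3/8) + (5/8)·log₂(5/8)]
  = 0.5306 + 0.4238
  = 0.9544 bits
H(B) = -[(1/4)·log₂(1/4) + (2/3)·log₂(2/3) + (1/12)·log₂(1/12)]
  = 0.5000 + 0.3900 + 0.2987
  = 1.1887 bits
H(A,B) = -[(1/8)·log₂(1/8) + (5/24)·log₂(5/24) + (1/24)·log₂(1/24) + (1/8)·log₂(1/8) + (11/24)·log₂(11/24) + (1/24)·log₂(1/24)]
  = 0.3750 + 0.4715 + 0.1910 + 0.3750 + 0.5159 + 0.1910
  = 2.1194 bits

I(A;B) = H(A) + H(B) - H(A,B)
  = 0.9544 + 1.1887 - 2.1194
  = 0.0237 bits

No. I(A;B) = 0.0237 bits, which is ≤ 0.75 bits.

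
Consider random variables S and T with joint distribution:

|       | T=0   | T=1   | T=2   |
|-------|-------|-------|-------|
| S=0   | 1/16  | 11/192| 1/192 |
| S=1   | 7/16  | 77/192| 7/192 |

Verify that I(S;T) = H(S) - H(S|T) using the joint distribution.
Left side, from I(S;T) = H(S) + H(T) - H(S,T):
Marginal P(S) (row sums):
  P(S=0) = 1/16 + 11/192 + 1/192 = 1/8
  P(S=1) = 7/16 + 77/192 + 7/192 = 7/8
Marginal P(T) (column sums):
  P(T=0) = 1/16 + 7/16 = 1/2
  P(T=1) = 11/192 + 77/192 = 11/24
  P(T=2) = 1/192 + 7/192 = 1/24

H(S) = -[(1/8)·log₂(1/8) + (7/8)·log₂(7/8)]
  = 0.3750 + 0.1686
  = 0.5436 bits
H(T) = -[(1/2)·log₂(1/2) + (11/24)·log₂(11/24) + (1/24)·log₂(1/24)]
  = 0.5000 + 0.5159 + 0.1910
  = 1.2069 bits
H(S,T) = -[(1/16)·log₂(1/16) + (11/192)·log₂(11/192) + (1/192)·log₂(1/192) + (7/16)·log₂(7/16) + (77/192)·log₂(77/192) + (7/192)·log₂(7/192)]
  = 0.2500 + 0.2364 + 0.0395 + 0.5218 + 0.5286 + 0.1742
  = 1.7505 bits

I(S;T) = H(S) + H(T) - H(S,T)
  = 0.5436 + 1.2069 - 1.7505
  = 0.0000 bits

Right side, with H(S|T) computed directly from the conditional probabilities:
H(S|T) = -Σ P(S,T)·log₂ P(S|T), where P(S|T) = P(S,T) / P(T)
  (S=0,T=0): P(S|T) = (1/16)/(1/2) = 1/8;  -(1/16)·log₂(1/8) = 0.1875
  (S=0,T=1): P(S|T) = (11/192)/(11/24) = 1/8;  -(11/192)·log₂(1/8) = 0.1719
  (S=0,T=2): P(S|T) = (1/192)/(1/24) = 1/8;  -(1/192)·log₂(1/8) = 0.0156
  (S=1,T=0): P(S|T) = (7/16)/(1/2) = 7/8;  -(7/16)·log₂(7/8) = 0.0843
  (S=1,T=1): P(S|T) = (77/192)/(11/24) = 7/8;  -(77/192)·log₂(7/8) = 0.0773
  (S=1,T=2): P(S|T) = (7/192)/(1/24) = 7/8;  -(7/192)·log₂(7/8) = 0.0070
H(S|T) = 0.1875 + 0.1719 + 0.0156 + 0.0843 + 0.0773 + 0.0070
  = 0.5436 bits
H(S) - H(S|T) = 0.5436 - 0.5436 = 0.0000 bits

Both sides equal 0.0000 bits, so I(S;T) = H(S) - H(S|T) ✓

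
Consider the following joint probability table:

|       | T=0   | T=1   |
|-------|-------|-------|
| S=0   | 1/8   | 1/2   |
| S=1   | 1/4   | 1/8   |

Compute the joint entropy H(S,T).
H(S,T) = -Σ P(S,T) log₂ P(S,T), summed over the non-zero cells:
H(S,T) = -[(1/8)·log₂(1/8) + (1/2)·log₂(1/2) + (1/4)·log₂(1/4) + (1/8)·log₂(1/8)]
  = 0.3750 + 0.5000 + 0.5000 + 0.3750
  = 1.7500 bits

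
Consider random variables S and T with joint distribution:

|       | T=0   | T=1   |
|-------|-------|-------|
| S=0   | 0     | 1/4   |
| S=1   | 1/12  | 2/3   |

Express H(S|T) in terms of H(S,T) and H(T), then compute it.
H(S|T) = H(S,T) - H(T)

Marginal P(T) (column sums):
  P(T=0) = 0 + 1/12 = 1/12
  P(T=1) = 1/4 + 2/3 = 11/12

H(S,T) = -[(1/4)·log₂(1/4) + (1/12)·log₂(1/12) + (2/3)·log₂(2/3)]
  = 0.5000 + 0.2987 + 0.3900
  = 1.1887 bits
H(T) = -[(1/12)·log₂(1/12) + (11/12)·log₂(11/12)]
  = 0.2987 + 0.1151
  = 0.4138 bits

H(S|T) = 1.1887 - 0.4138 = 0.7749 bits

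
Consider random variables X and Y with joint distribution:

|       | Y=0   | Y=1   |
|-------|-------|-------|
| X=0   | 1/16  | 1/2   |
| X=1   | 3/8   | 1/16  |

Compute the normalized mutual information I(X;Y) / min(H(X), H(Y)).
Marginal P(X) (row sums):
  P(X=0) = 1/16 + 1/2 = 9/16
  P(X=1) = 3/8 + 1/16 = 7/16
Marginal P(Y) (column sums):
  P(Y=0) = 1/16 + 3/8 = 7/16
  P(Y=1) = 1/2 + 1/16 = 9/16

H(X) = -[(9/16)·log₂(9/16) + (7/16)·log₂(7/16)]
  = 0.4669 + 0.5218
  = 0.9887 bits
H(Y) = -[(7/16)·log₂(7/16) + (9/16)·log₂(9/16)]
  = 0.5218 + 0.4669
  = 0.9887 bits
H(X,Y) = -[(1/16)·log₂(1/16) + (1/2)·log₂(1/2) + (3/8)·log₂(3/8) + (1/16)·log₂(1/16)]
  = 0.2500 + 0.5000 + 0.5306 + 0.2500
  = 1.5306 bits

I(X;Y) = H(X) + H(Y) - H(X,Y)
  = 0.9887 + 0.9887 - 1.5306
  = 0.4468 bits

min(H(X), H(Y)) = min(0.9887, 0.9887) = 0.9887 bits
Normalized MI = 0.4468 / 0.9887 = 0.4519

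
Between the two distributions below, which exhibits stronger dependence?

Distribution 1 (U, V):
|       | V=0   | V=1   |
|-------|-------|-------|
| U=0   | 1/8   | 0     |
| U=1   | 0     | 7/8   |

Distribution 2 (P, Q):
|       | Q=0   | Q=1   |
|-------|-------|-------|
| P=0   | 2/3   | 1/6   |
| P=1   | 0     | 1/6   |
Distribution 1 (U, V):
Marginal P(U) (row sums):
  P(U=0) = 1/8 + 0 = 1/8
  P(U=1) = 0 + 7/8 = 7/8
Marginal P(V) (column sums):
  P(V=0) = 1/8 + 0 = 1/8
  P(V=1) = 0 + 7/8 = 7/8

H(U) = -[(1/8)·log₂(1/8) + (7/8)·log₂(7/8)]
  = 0.3750 + 0.1686
  = 0.5436 bits
H(V) = -[(1/8)·log₂(1/8) + (7/8)·log₂(7/8)]
  = 0.3750 + 0.1686
  = 0.5436 bits
H(U,V) = -[(1/8)·log₂(1/8) + (7/8)·log₂(7/8)]
  = 0.3750 + 0.1686
  = 0.5436 bits

I(U;V) = H(U) + H(V) - H(U,V)
  = 0.5436 + 0.5436 - 0.5436
  = 0.5436 bits

Distribution 2 (P, Q):
Marginal P(P) (row sums):
  P(P=0) = 2/3 + 1/6 = 5/6
  P(P=1) = 0 + 1/6 = 1/6
Marginal P(Q) (column sums):
  P(Q=0) = 2/3 + 0 = 2/3
  P(Q=1) = 1/6 + 1/6 = 1/3

H(P) = -[(5/6)·log₂(5/6) + (1/6)·log₂(1/6)]
  = 0.2192 + 0.4308
  = 0.6500 bits
H(Q) = -[(2/3)·log₂(2/3) + (1/3)·log₂(1/3)]
  = 0.3900 + 0.5283
  = 0.9183 bits
H(P,Q) = -[(2/3)·log₂(2/3) + (1/6)·log₂(1/6) + (1/6)·log₂(1/6)]
  = 0.3900 + 0.4308 + 0.4308
  = 1.2516 bits

I(P;Q) = H(P) + H(Q) - H(P,Q)
  = 0.6500 + 0.9183 - 1.2516
  = 0.3167 bits

I(U;V) = 0.5436 bits > I(P;Q) = 0.3167 bits, so (U, V) has the higher mutual information (stronger dependence).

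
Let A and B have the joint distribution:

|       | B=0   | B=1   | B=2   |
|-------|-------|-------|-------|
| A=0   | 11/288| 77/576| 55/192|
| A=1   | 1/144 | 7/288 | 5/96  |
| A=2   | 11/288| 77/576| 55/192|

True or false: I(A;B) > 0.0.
Marginal P(A) (row sums):
  P(A=0) = 11/288 + 77/576 + 55/192 = 11/24
  P(A=1) = 1/144 + 7/288 + 5/96 = 1/12
  P(A=2) = 11/288 + 77/576 + 55/192 = 11/24
Marginal P(B) (column sums):
  P(B=0) = 11/288 + 1/144 + 11/288 = 1/12
  P(B=1) = 77/576 + 7/288 + 77/576 = 7/24
  P(B=2) = 55/192 + 5/96 + 55/192 = 5/8

H(A) = -[(11/24)·log₂(11/24) + (1/12)·log₂(1/12) + (11/24)·log₂(11/24)]
  = 0.5159 + 0.2987 + 0.5159
  = 1.3305 bits
H(B) = -[(1/12)·log₂(1/12) + (7/24)·log₂(7/24) + (5/8)·log₂(5/8)]
  = 0.2987 + 0.5185 + 0.4238
  = 1.2410 bits
H(A,B) = -[(11/288)·log₂(11/288) + (77/576)·log₂(77/576) + (55/192)·log₂(55/192) + (1/144)·log₂(1/144) + (7/288)·log₂(7/288) + (5/96)·log₂(5/96) + (11/288)·log₂(11/288) + (77/576)·log₂(77/576) + (55/192)·log₂(55/192)]
  = 0.1799 + 0.3881 + 0.5167 + 0.0498 + 0.1303 + 0.2220 + 0.1799 + 0.3881 + 0.5167
  = 2.5715 bits

I(A;B) = H(A) + H(B) - H(A,B)
  = 1.3305 + 1.2410 - 2.5715
  = 0.0000 bits

False. I(A;B) = 0.0000 bits, which is ≤ 0.0 bits.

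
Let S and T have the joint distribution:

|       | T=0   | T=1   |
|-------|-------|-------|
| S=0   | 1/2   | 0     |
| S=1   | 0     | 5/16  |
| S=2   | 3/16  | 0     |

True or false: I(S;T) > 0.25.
Marginal P(S) (row sums):
  P(S=0) = 1/2 + 0 = 1/2
  P(S=1) = 0 + 5/16 = 5/16
  P(S=2) = 3/16 + 0 = 3/16
Marginal P(T) (column sums):
  P(T=0) = 1/2 + 0 + 3/16 = 11/16
  P(T=1) = 0 + 5/16 + 0 = 5/16

H(S) = -[(1/2)·log₂(1/2) + (5/16)·log₂(5/16) + (3/16)·log₂(3/16)]
  = 0.5000 + 0.5244 + 0.4528
  = 1.4772 bits
H(T) = -[(11/16)·log₂(11/16) + (5/16)·log₂(5/16)]
  = 0.3716 + 0.5244
  = 0.8960 bits
H(S,T) = -[(1/2)·log₂(1/2) + (5/16)·log₂(5/16) + (3/16)·log₂(3/16)]
  = 0.5000 + 0.5244 + 0.4528
  = 1.4772 bits

I(S;T) = H(S) + H(T) - H(S,T)
  = 1.4772 + 0.8960 - 1.4772
  = 0.8960 bits

True. I(S;T) = 0.8960 bits, which is > 0.25 bits.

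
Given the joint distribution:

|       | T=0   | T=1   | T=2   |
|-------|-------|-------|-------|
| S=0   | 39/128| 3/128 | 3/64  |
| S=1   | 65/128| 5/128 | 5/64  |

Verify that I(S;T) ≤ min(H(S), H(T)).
Marginal P(S) (row sums):
  P(S=0) = 39/128 + 3/128 + 3/64 = 3/8
  P(S=1) = 65/128 + 5/128 + 5/64 = 5/8
Marginal P(T) (column sums):
  P(T=0) = 39/128 + 65/128 = 13/16
  P(T=1) = 3/128 + 5/128 = 1/16
  P(T=2) = 3/64 + 5/64 = 1/8

H(S) = -[(3/8)·log₂(3/8) + (5/8)·log₂(5/8)]
  = 0.5306 + 0.4238
  = 0.9544 bits
H(T) = -[(13/16)·log₂(13/16) + (1/16)·log₂(1/16) + (1/8)·log₂(1/8)]
  = 0.2434 + 0.2500 + 0.3750
  = 0.8684 bits
H(S,T) = -[(39/128)·log₂(39/128) + (3/128)·log₂(3/128) + (3/64)·log₂(3/64) + (65/128)·log₂(65/128) + (5/128)·log₂(5/128) + (5/64)·log₂(5/64)]
  = 0.5224 + 0.1269 + 0.2070 + 0.4965 + 0.1827 + 0.2873
  = 1.8228 bits

I(S;T) = H(S) + H(T) - H(S,T)
  = 0.9544 + 0.8684 - 1.8228
  = 0.0000 bits

min(H(S), H(T)) = min(0.9544, 0.8684) = 0.8684 bits
Since 0.0000 ≤ 0.8684, the bound is satisfied ✓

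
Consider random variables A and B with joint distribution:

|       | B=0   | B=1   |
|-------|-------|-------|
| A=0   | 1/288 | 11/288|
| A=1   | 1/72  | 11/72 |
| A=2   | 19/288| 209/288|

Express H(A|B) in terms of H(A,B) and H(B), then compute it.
H(A|B) = H(A,B) - H(B)

Marginal P(B) (column sums):
  P(B=0) = 1/288 + 1/72 + 19/288 = 1/12
  P(B=1) = 11/288 + 11/72 + 209/288 = 11/12

H(A,B) = -[(1/288)·log₂(1/288) + (11/288)·log₂(11/288) + (1/72)·log₂(1/72) + (11/72)·log₂(11/72) + (19/288)·log₂(19/288) + (209/288)·log₂(209/288)]
  = 0.0284 + 0.1799 + 0.0857 + 0.4141 + 0.2587 + 0.3357
  = 1.3025 bits
H(B) = -[(1/12)·log₂(1/12) + (11/12)·log₂(11/12)]
  = 0.2987 + 0.1151
  = 0.4138 bits

H(A|B) = 1.3025 - 0.4138 = 0.8887 bits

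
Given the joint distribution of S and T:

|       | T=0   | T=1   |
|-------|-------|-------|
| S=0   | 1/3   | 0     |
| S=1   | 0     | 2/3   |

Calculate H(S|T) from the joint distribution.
Marginal P(T) (column sums):
  P(T=0) = 1/3 + 0 = 1/3
  P(T=1) = 0 + 2/3 = 2/3

H(S|T) = -Σ P(S,T)·log₂ P(S|T), where P(S|T) = P(S,T) / P(T)
  (cells with P(S,T) = 0 contribute 0)
  (S=0,T=0): P(S|T) = (1/3)/(1/3) = 1;  -(1/3)·log₂(1) = 0.0000
  (S=1,T=1): P(S|T) = (2/3)/(2/3) = 1;  -(2/3)·log₂(1) = 0.0000
H(S|T) = 0.0000 + 0.0000
  = 0.0000 bits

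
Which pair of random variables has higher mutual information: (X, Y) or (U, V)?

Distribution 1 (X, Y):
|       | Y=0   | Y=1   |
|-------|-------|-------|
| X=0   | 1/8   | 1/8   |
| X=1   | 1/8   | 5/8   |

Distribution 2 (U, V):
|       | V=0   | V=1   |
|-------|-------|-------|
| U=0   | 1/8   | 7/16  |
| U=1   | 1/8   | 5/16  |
Distribution 1 (X, Y):
Marginal P(X) (row sums):
  P(X=0) = 1/8 + 1/8 = 1/4
  P(X=1) = 1/8 + 5/8 = 3/4
Marginal P(Y) (column sums):
  P(Y=0) = 1/8 + 1/8 = 1/4
  P(Y=1) = 1/8 + 5/8 = 3/4

H(X) = -[(1/4)·log₂(1/4) + (3/4)·log₂(3/4)]
  = 0.5000 + 0.3113
  = 0.8113 bits
H(Y) = -[(1/4)·log₂(1/4) + (3/4)·log₂(3/4)]
  = 0.5000 + 0.3113
  = 0.8113 bits
H(X,Y) = -[(1/8)·log₂(1/8) + (1/8)·log₂(1/8) + (1/8)·log₂(1/8) + (5/8)·log₂(5/8)]
  = 0.3750 + 0.3750 + 0.3750 + 0.4238
  = 1.5488 bits

I(X;Y) = H(X) + H(Y) - H(X,Y)
  = 0.8113 + 0.8113 - 1.5488
  = 0.0738 bits

Distribution 2 (U, V):
Marginal P(U) (row sums):
  P(U=0) = 1/8 + 7/16 = 9/16
  P(U=1) = 1/8 + 5/16 = 7/16
Marginal P(V) (column sums):
  P(V=0) = 1/8 + 1/8 = 1/4
  P(V=1) = 7/16 + 5/16 = 3/4

H(U) = -[(9/16)·log₂(9/16) + (7/16)·log₂(7/16)]
  = 0.4669 + 0.5218
  = 0.9887 bits
H(V) = -[(1/4)·log₂(1/4) + (3/4)·log₂(3/4)]
  = 0.5000 + 0.3113
  = 0.8113 bits
H(U,V) = -[(1/8)·log₂(1/8) + (7/16)·log₂(7/16) + (1/8)·log₂(1/8) + (5/16)·log₂(5/16)]
  = 0.3750 + 0.5218 + 0.3750 + 0.5244
  = 1.7962 bits

I(U;V) = H(U) + H(V) - H(U,V)
  = 0.9887 + 0.8113 - 1.7962
  = 0.0038 bits

I(X;Y) = 0.0738 bits > I(U;V) = 0.0038 bits, so (X, Y) has the higher mutual information (stronger dependence).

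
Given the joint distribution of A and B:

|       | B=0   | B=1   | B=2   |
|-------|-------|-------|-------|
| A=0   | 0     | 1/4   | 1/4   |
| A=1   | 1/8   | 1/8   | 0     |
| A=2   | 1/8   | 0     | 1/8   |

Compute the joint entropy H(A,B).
H(A,B) = -Σ P(A,B) log₂ P(A,B), summed over the non-zero cells:
H(A,B) = -[(1/4)·log₂(1/4) + (1/4)·log₂(1/4) + (1/8)·log₂(1/8) + (1/8)·log₂(1/8) + (1/8)·log₂(1/8) + (1/8)·log₂(1/8)]
  = 0.5000 + 0.5000 + 0.3750 + 0.3750 + 0.3750 + 0.3750
  = 2.5000 bits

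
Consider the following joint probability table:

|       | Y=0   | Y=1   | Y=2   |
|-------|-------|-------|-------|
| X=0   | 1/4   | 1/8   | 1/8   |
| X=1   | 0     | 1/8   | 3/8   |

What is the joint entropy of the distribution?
H(X,Y) = -Σ P(X,Y) log₂ P(X,Y), summed over the non-zero cells:
H(X,Y) = -[(1/4)·log₂(1/4) + (1/8)·log₂(1/8) + (1/8)·log₂(1/8) + (1/8)·log₂(1/8) + (3/8)·log₂(3/8)]
  = 0.5000 + 0.3750 + 0.3750 + 0.3750 + 0.5306
  = 2.1556 bits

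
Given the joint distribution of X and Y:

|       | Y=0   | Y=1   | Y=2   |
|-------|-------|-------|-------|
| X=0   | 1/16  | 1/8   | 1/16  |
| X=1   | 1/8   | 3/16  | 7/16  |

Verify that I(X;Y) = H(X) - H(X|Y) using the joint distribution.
Left side, from I(X;Y) = H(X) + H(Y) - H(X,Y):
Marginal P(X) (row sums):
  P(X=0) = 1/16 + 1/8 + 1/16 = 1/4
  P(X=1) = 1/8 + 3/16 + 7/16 = 3/4
Marginal P(Y) (column sums):
  P(Y=0) = 1/16 + 1/8 = 3/16
  P(Y=1) = 1/8 + 3/16 = 5/16
  P(Y=2) = 1/16 + 7/16 = 1/2

H(X) = -[(1/4)·log₂(1/4) + (3/4)·log₂(3/4)]
  = 0.5000 + 0.3113
  = 0.8113 bits
H(Y) = -[(3/16)·log₂(3/16) + (5/16)·log₂(5/16) + (1/2)·log₂(1/2)]
  = 0.4528 + 0.5244 + 0.5000
  = 1.4772 bits
H(X,Y) = -[(1/16)·log₂(1/16) + (1/8)·log₂(1/8) + (1/16)·log₂(1/16) + (1/8)·log₂(1/8) + (3/16)·log₂(3/16) + (7/16)·log₂(7/16)]
  = 0.2500 + 0.3750 + 0.2500 + 0.3750 + 0.4528 + 0.5218
  = 2.2246 bits

I(X;Y) = H(X) + H(Y) - H(X,Y)
  = 0.8113 + 1.4772 - 2.2246
  = 0.0639 bits

Right side, with H(X|Y) computed directly from the conditional probabilities:
H(X|Y) = -Σ P(X,Y)·log₂ P(X|Y), where P(X|Y) = P(X,Y) / P(Y)
  (X=0,Y=0): P(X|Y) = (1/16)/(3/16) = 1/3;  -(1/16)·log₂(1/3) = 0.0991
  (X=0,Y=1): P(X|Y) = (1/8)/(5/16) = 2/5;  -(1/8)·log₂(2/5) = 0.1652
  (X=0,Y=2): P(X|Y) = (1/16)/(1/2) = 1/8;  -(1/16)·log₂(1/8) = 0.1875
  (X=1,Y=0): P(X|Y) = (1/8)/(3/16) = 2/3;  -(1/8)·log₂(2/3) = 0.0731
  (X=1,Y=1): P(X|Y) = (3/16)/(5/16) = 3/5;  -(3/16)·log₂(3/5) = 0.1382
  (X=1,Y=2): P(X|Y) = (7/16)/(1/2) = 7/8;  -(7/16)·log₂(7/8) = 0.0843
H(X|Y) = 0.0991 + 0.1652 + 0.1875 + 0.0731 + 0.1382 + 0.0843
  = 0.7474 bits
H(X) - H(X|Y) = 0.8113 - 0.7474 = 0.0639 bits

Both sides equal 0.0639 bits, so I(X;Y) = H(X) - H(X|Y) ✓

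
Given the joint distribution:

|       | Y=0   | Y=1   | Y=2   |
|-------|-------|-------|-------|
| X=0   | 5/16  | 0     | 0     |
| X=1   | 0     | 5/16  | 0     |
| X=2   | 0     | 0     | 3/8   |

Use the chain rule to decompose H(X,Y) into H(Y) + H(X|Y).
By the chain rule: H(X,Y) = H(Y) + H(X|Y)

Marginal P(Y) (column sums):
  P(Y=0) = 5/16 + 0 + 0 = 5/16
  P(Y=1) = 0 + 5/16 + 0 = 5/16
  P(Y=2) = 0 + 0 + 3/8 = 3/8
H(Y) = -[(5/16)·log₂(5/16) + (5/16)·log₂(5/16) + (3/8)·log₂(3/8)]
  = 0.5244 + 0.5244 + 0.5306
  = 1.5794 bits
H(X|Y) = -Σ P(X,Y)·log₂ P(X|Y), where P(X|Y) = P(X,Y) / P(Y)
  (cells with P(X,Y) = 0 contribute 0)
  (X=0,Y=0): P(X|Y) = (5/16)/(5/16) = 1;  -(5/16)·log₂(1) = 0.0000
  (X=1,Y=1): P(X|Y) = (5/16)/(5/16) = 1;  -(5/16)·log₂(1) = 0.0000
  (X=2,Y=2): P(X|Y) = (3/8)/(3/8) = 1;  -(3/8)·log₂(1) = 0.0000
H(X|Y) = 0.0000 + 0.0000 + 0.0000
  = 0.0000 bits

H(X,Y) = H(Y) + H(X|Y) = 1.5794 + 0.0000 = 1.5794 bits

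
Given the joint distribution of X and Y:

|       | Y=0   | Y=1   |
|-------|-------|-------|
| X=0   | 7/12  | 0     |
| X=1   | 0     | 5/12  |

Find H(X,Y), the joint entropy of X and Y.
H(X,Y) = -Σ P(X,Y) log₂ P(X,Y), summed over the non-zero cells:
H(X,Y) = -[(7/12)·log₂(7/12) + (5/12)·log₂(5/12)]
  = 0.4536 + 0.5263
  = 0.9799 bits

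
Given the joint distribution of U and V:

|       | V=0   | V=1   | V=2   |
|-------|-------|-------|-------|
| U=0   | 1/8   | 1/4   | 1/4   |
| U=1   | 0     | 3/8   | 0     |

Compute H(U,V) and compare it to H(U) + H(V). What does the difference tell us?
Marginal P(U) (row sums):
  P(U=0) = 1/8 + 1/4 + 1/4 = 5/8
  P(U=1) = 0 + 3/8 + 0 = 3/8
Marginal P(V) (column sums):
  P(V=0) = 1/8 + 0 = 1/8
  P(V=1) = 1/4 + 3/8 = 5/8
  P(V=2) = 1/4 + 0 = 1/4

H(U,V) = -[(1/8)·log₂(1/8) + (1/4)·log₂(1/4) + (1/4)·log₂(1/4) + (3/8)·log₂(3/8)]
  = 0.3750 + 0.5000 + 0.5000 + 0.5306
  = 1.9056 bits
H(U) = -[(5/8)·log₂(5/8) + (3/8)·log₂(3/8)]
  = 0.4238 + 0.5306
  = 0.9544 bits
H(V) = -[(1/8)·log₂(1/8) + (5/8)·log₂(5/8) + (1/4)·log₂(1/4)]
  = 0.3750 + 0.4238 + 0.5000
  = 1.2988 bits

H(U) + H(V) = 0.9544 + 1.2988 = 2.2532 bits
Difference: H(U) + H(V) - H(U,V) = 2.2532 - 1.9056 = 0.3476 bits = I(U;V)

The difference is the mutual information; it is positive here, so U and V are dependent (knowing one reduces uncertainty about the other by 0.3476 bits).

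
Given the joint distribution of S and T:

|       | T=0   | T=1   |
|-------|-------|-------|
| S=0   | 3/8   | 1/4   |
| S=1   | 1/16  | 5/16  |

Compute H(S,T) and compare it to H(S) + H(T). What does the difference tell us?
Marginal P(S) (row sums):
  P(S=0) = 3/8 + 1/4 = 5/8
  P(S=1) = 1/16 + 5/16 = 3/8
Marginal P(T) (column sums):
  P(T=0) = 3/8 + 1/16 = 7/16
  P(T=1) = 1/4 + 5/16 = 9/16

H(S,T) = -[(3/8)·log₂(3/8) + (1/4)·log₂(1/4) + (1/16)·log₂(1/16) + (5/16)·log₂(5/16)]
  = 0.5306 + 0.5000 + 0.2500 + 0.5244
  = 1.8050 bits
H(S) = -[(5/8)·log₂(5/8) + (3/8)·log₂(3/8)]
  = 0.4238 + 0.5306
  = 0.9544 bits
H(T) = -[(7/16)·log₂(7/16) + (9/16)·log₂(9/16)]
  = 0.5218 + 0.4669
  = 0.9887 bits

H(S) + H(T) = 0.9544 + 0.9887 = 1.9431 bits
Difference: H(S) + H(T) - H(S,T) = 1.9431 - 1.8050 = 0.1381 bits = I(S;T)

The difference is the mutual information; it is positive here, so S and T are dependent (knowing one reduces uncertainty about the other by 0.1381 bits).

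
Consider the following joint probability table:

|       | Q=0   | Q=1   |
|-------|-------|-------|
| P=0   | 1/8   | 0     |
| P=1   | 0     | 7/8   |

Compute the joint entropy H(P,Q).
H(P,Q) = -Σ P(P,Q) log₂ P(P,Q), summed over the non-zero cells:
H(P,Q) = -[(1/8)·log₂(1/8) + (7/8)·log₂(7/8)]
  = 0.3750 + 0.1686
  = 0.5436 bits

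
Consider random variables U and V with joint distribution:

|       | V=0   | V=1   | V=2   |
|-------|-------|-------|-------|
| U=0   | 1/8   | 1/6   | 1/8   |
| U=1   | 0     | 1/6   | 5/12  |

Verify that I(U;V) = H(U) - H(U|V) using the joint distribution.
Left side, from I(U;V) = H(U) + H(V) - H(U,V):
Marginal P(U) (row sums):
  P(U=0) = 1/8 + 1/6 + 1/8 = 5/12
  P(U=1) = 0 + 1/6 + 5/12 = 7/12
Marginal P(V) (column sums):
  P(V=0) = 1/8 + 0 = 1/8
  P(V=1) = 1/6 + 1/6 = 1/3
  P(V=2) = 1/8 + 5/12 = 13/24

H(U) = -[(5/12)·log₂(5/12) + (7/12)·log₂(7/12)]
  = 0.5263 + 0.4536
  = 0.9799 bits
H(V) = -[(1/8)·log₂(1/8) + (1/3)·log₂(1/3) + (13/24)·log₂(13/24)]
  = 0.3750 + 0.5283 + 0.4791
  = 1.3824 bits
H(U,V) = -[(1/8)·log₂(1/8) + (1/6)·log₂(1/6) + (1/8)·log₂(1/8) + (1/6)·log₂(1/6) + (5/12)·log₂(5/12)]
  = 0.3750 + 0.4308 + 0.3750 + 0.4308 + 0.5263
  = 2.1379 bits

I(U;V) = H(U) + H(V) - H(U,V)
  = 0.9799 + 1.3824 - 2.1379
  = 0.2244 bits

Right side, with H(U|V) computed directly from the conditional probabilities:
H(U|V) = -Σ P(U,V)·log₂ P(U|V), where P(U|V) = P(U,V) / P(V)
  (cells with P(U,V) = 0 contribute 0)
  (U=0,V=0): P(U|V) = (1/8)/(1/8) = 1;  -(1/8)·log₂(1) = 0.0000
  (U=0,V=1): P(U|V) = (1/6)/(1/3) = 1/2;  -(1/6)·log₂(1/2) = 0.1667
  (U=0,V=2): P(U|V) = (1/8)/(13/24) = 3/13;  -(1/8)·log₂(3/13) = 0.2644
  (U=1,V=1): P(U|V) = (1/6)/(1/3) = 1/2;  -(1/6)·log₂(1/2) = 0.1667
  (U=1,V=2): P(U|V) = (5/12)/(13/24) = 10/13;  -(5/12)·log₂(10/13) = 0.1577
H(U|V) = 0.0000 + 0.1667 + 0.2644 + 0.1667 + 0.1577
  = 0.7555 bits
H(U) - H(U|V) = 0.9799 - 0.7555 = 0.2244 bits

Both sides equal 0.2244 bits, so I(U;V) = H(U) - H(U|V) ✓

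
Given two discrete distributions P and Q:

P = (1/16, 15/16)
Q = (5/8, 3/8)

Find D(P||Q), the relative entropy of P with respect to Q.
D(P||Q) = Σ P(i) log₂(P(i)/Q(i))
  i=0: (1/16) × log₂((1/16)/(5/8)) = (1/16) × log₂(1/10) = -0.2076
  i=1: (15/16) × log₂((15/16)/(3/8)) = (15/16) × log₂(5/2) = 1.2393
D(P||Q) = -0.2076 + 1.2393
  = 1.0317 bits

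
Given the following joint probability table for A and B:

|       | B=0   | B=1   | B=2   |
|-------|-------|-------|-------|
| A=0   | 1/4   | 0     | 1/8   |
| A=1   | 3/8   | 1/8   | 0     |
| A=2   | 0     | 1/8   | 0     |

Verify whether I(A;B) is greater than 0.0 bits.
Marginal P(A) (row sums):
  P(A=0) = 1/4 + 0 + 1/8 = 3/8
  P(A=1) = 3/8 + 1/8 + 0 = 1/2
  P(A=2) = 0 + 1/8 + 0 = 1/8
Marginal P(B) (column sums):
  P(B=0) = 1/4 + 3/8 + 0 = 5/8
  P(B=1) = 0 + 1/8 + 1/8 = 1/4
  P(B=2) = 1/8 + 0 + 0 = 1/8

H(A) = -[(3/8)·log₂(3/8) + (1/2)·log₂(1/2) + (1/8)·log₂(1/8)]
  = 0.5306 + 0.5000 + 0.3750
  = 1.4056 bits
H(B) = -[(5/8)·log₂(5/8) + (1/4)·log₂(1/4) + (1/8)·log₂(1/8)]
  = 0.4238 + 0.5000 + 0.3750
  = 1.2988 bits
H(A,B) = -[(1/4)·log₂(1/4) + (1/8)·log₂(1/8) + (3/8)·log₂(3/8) + (1/8)·log₂(1/8) + (1/8)·log₂(1/8)]
  = 0.5000 + 0.3750 + 0.5306 + 0.3750 + 0.3750
  = 2.1556 bits

I(A;B) = H(A) + H(B) - H(A,B)
  = 1.4056 + 1.2988 - 2.1556
  = 0.5488 bits

Yes. I(A;B) = 0.5488 bits, which is > 0.0 bits.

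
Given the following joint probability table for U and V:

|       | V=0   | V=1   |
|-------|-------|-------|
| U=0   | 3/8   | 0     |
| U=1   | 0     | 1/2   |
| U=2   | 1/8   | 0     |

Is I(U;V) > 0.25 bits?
Marginal P(U) (row sums):
  P(U=0) = 3/8 + 0 = 3/8
  P(U=1) = 0 + 1/2 = 1/2
  P(U=2) = 1/8 + 0 = 1/8
Marginal P(V) (column sums):
  P(V=0) = 3/8 + 0 + 1/8 = 1/2
  P(V=1) = 0 + 1/2 + 0 = 1/2

H(U) = -[(3/8)·log₂(3/8) + (1/2)·log₂(1/2) + (1/8)·log₂(1/8)]
  = 0.5306 + 0.5000 + 0.3750
  = 1.4056 bits
H(V) = -[(1/2)·log₂(1/2) + (1/2)·log₂(1/2)]
  = 0.5000 + 0.5000
  = 1.0000 bits
H(U,V) = -[(3/8)·log₂(3/8) + (1/2)·log₂(1/2) + (1/8)·log₂(1/8)]
  = 0.5306 + 0.5000 + 0.3750
  = 1.4056 bits

I(U;V) = H(U) + H(V) - H(U,V)
  = 1.4056 + 1.0000 - 1.4056
  = 1.0000 bits

Yes. I(U;V) = 1.0000 bits, which is > 0.25 bits.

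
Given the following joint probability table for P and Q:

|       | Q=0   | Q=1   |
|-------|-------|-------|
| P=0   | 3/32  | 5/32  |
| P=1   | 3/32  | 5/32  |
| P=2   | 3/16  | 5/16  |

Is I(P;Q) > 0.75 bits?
Marginal P(P) (row sums):
  P(P=0) = 3/32 + 5/32 = 1/4
  P(P=1) = 3/32 + 5/32 = 1/4
  P(P=2) = 3/16 + 5/16 = 1/2
Marginal P(Q) (column sums):
  P(Q=0) = 3/32 + 3/32 + 3/16 = 3/8
  P(Q=1) = 5/32 + 5/32 + 5/16 = 5/8

H(P) = -[(1/4)·log₂(1/4) + (1/4)·log₂(1/4) + (1/2)·log₂(1/2)]
  = 0.5000 + 0.5000 + 0.5000
  = 1.5000 bits
H(Q) = -[(3/8)·log₂(3/8) + (5/8)·log₂(5/8)]
  = 0.5306 + 0.4238
  = 0.9544 bits
H(P,Q) = -[(3/32)·log₂(3/32) + (5/32)·log₂(5/32) + (3/32)·log₂(3/32) + (5/32)·log₂(5/32) + (3/16)·log₂(3/16) + (5/16)·log₂(5/16)]
  = 0.3202 + 0.4184 + 0.3202 + 0.4184 + 0.4528 + 0.5244
  = 2.4544 bits

I(P;Q) = H(P) + H(Q) - H(P,Q)
  = 1.5000 + 0.9544 - 2.4544
  = 0.0000 bits

No. I(P;Q) = 0.0000 bits, which is ≤ 0.75 bits.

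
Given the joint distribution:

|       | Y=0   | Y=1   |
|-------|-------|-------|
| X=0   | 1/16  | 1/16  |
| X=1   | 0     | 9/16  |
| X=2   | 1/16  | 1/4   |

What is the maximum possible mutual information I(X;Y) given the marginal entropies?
The upper bound on mutual information is I(X;Y) ≤ min(H(X), H(Y)).

Marginal P(X) (row sums):
  P(X=0) = 1/16 + 1/16 = 1/8
  P(X=1) = 0 + 9/16 = 9/16
  P(X=2) = 1/16 + 1/4 = 5/16
Marginal P(Y) (column sums):
  P(Y=0) = 1/16 + 0 + 1/16 = 1/8
  P(Y=1) = 1/16 + 9/16 + 1/4 = 7/8

H(X) = -[(1/8)·log₂(1/8) + (9/16)·log₂(9/16) + (5/16)·log₂(5/16)]
  = 0.3750 + 0.4669 + 0.5244
  = 1.3663 bits
H(Y) = -[(1/8)·log₂(1/8) + (7/8)·log₂(7/8)]
  = 0.3750 + 0.1686
  = 0.5436 bits

Maximum possible I(X;Y) = min(1.3663, 0.5436) = 0.5436 bits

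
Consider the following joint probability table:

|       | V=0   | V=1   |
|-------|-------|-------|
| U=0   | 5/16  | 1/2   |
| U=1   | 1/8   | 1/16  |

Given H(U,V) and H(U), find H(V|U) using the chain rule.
From the chain rule: H(U,V) = H(U) + H(V|U)
Therefore: H(V|U) = H(U,V) - H(U)

H(U,V) = -[(5/16)·log₂(5/16) + (1/2)·log₂(1/2) + (1/8)·log₂(1/8) + (1/16)·log₂(1/16)]
  = 0.5244 + 0.5000 + 0.3750 + 0.2500
  = 1.6494 bits
Marginal P(U) (row sums):
  P(U=0) = 5/16 + 1/2 = 13/16
  P(U=1) = 1/8 + 1/16 = 3/16
H(U) = -[(13/16)·log₂(13/16) + (3/16)·log₂(3/16)]
  = 0.2434 + 0.4528
  = 0.6962 bits

H(V|U) = 1.6494 - 0.6962 = 0.9532 bits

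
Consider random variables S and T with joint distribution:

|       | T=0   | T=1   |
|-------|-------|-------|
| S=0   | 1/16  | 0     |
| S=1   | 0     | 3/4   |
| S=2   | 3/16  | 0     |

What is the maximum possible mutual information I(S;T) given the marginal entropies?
The upper bound on mutual information is I(S;T) ≤ min(H(S), H(T)).

Marginal P(S) (row sums):
  P(S=0) = 1/16 + 0 = 1/16
  P(S=1) = 0 + 3/4 = 3/4
  P(S=2) = 3/16 + 0 = 3/16
Marginal P(T) (column sums):
  P(T=0) = 1/16 + 0 + 3/16 = 1/4
  P(T=1) = 0 + 3/4 + 0 = 3/4

H(S) = -[(1/16)·log₂(1/16) + (3/4)·log₂(3/4) + (3/16)·log₂(3/16)]
  = 0.2500 + 0.3113 + 0.4528
  = 1.0141 bits
H(T) = -[(1/4)·log₂(1/4) + (3/4)·log₂(3/4)]
  = 0.5000 + 0.3113
  = 0.8113 bits

Maximum possible I(S;T) = min(1.0141, 0.8113) = 0.8113 bits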